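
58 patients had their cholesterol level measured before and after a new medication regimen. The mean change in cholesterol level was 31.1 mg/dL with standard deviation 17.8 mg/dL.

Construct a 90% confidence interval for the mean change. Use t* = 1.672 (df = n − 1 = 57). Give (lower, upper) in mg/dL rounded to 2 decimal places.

(27.19, 35.01)

This is a matched-pairs design, so SE = s_d/√n = 17.8/√58 = 2.3373.
Margin = 1.672 × 2.3373 = 3.9080; the interval is 31.1 ± 3.9080 = (27.19, 35.01).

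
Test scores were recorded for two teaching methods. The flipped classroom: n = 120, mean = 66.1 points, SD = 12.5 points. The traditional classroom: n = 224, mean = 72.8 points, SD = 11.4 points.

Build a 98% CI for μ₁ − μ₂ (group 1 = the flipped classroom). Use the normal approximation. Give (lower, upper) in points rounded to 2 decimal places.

(-9.89, -3.51)

Per-group SEs: s₁/√n₁ = 12.5/√120 = 1.1411, s₂/√n₂ = 11.4/√224 = 0.7617.
Unpooled SE of the difference: √(1.30210921 + 0.58018689) = 1.3720.
Margin of error = z* · SE = 2.326 × 1.3720 = 3.1913.
x̄₁ − x̄₂ = 66.1 − 72.8 = -6.7000.
CI: -6.7000 ± 3.1913 = (-9.89, -3.51).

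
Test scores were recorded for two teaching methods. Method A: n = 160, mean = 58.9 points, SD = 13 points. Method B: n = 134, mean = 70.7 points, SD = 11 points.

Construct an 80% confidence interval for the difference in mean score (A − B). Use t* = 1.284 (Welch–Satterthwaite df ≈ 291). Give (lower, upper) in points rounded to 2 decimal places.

SE₁ = s₁/√n₁ = 13/√160 = 1.0277; SE₂ = 11/√134 = 0.9503.
Independent samples, unequal variances: SE_diff = √(SE₁² + SE₂²) = √(1.05616729 + 0.90307009) = 1.3997.
t* = 1.284, so margin of error = 1.284 × 1.3997 = 1.7972.
Difference in means = 58.9 − 70.7 = -11.8000.
-11.8000 ± 1.7972 → (-13.60, -10.00).

(-13.60, -10.00)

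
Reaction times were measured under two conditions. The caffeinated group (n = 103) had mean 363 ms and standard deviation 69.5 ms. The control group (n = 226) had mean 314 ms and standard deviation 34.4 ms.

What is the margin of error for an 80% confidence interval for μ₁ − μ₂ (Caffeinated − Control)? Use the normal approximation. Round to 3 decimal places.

9.256

Per-group SEs: s₁/√n₁ = 69.5/√103 = 6.8480, s₂/√n₂ = 34.4/√226 = 2.2883.
Unpooled SE of the difference: √(46.895104 + 5.23631689) = 7.2202.
Margin of error = z* · SE = 1.282 × 7.2202 = 9.2563.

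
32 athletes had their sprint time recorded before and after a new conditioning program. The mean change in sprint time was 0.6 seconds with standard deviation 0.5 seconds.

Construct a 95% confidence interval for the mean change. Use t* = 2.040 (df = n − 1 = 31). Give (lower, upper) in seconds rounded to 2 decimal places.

(0.42, 0.78)

Paired design: SE = s_d/√n = 0.5/√32 = 0.0884.
t* = 2.040; margin of error = 2.040 × 0.0884 = 0.1803.
0.6 ± 0.1803 → (0.42, 0.78).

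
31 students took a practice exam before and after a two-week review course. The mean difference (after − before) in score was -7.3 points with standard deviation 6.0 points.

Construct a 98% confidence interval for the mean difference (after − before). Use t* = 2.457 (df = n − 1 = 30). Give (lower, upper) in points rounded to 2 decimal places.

(-9.95, -4.65)

Paired design: SE = s_d/√n = 6.0/√31 = 1.0776.
t* = 2.457; margin of error = 2.457 × 1.0776 = 2.6477.
-7.3 ± 2.6477 → (-9.95, -4.65).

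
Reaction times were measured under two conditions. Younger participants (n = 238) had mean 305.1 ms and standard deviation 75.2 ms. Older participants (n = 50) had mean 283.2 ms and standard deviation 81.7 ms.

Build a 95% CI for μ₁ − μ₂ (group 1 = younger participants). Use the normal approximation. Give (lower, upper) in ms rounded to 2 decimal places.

Standard errors of each mean: 75.2/√238 = 4.8745 and 81.7/√50 = 11.5541.
SE(x̄₁ − x̄₂) = √(4.8745² + 11.5541²) = 12.5403 for independent samples with unequal variances.
With z* = 1.960, the margin is 1.960 × 12.5403 = 24.5790.
x̄₁ − x̄₂ = 305.1 − 283.2 = 21.9000; the interval is 21.9000 ± 24.5790 = (-2.68, 46.48).

(-2.68, 46.48)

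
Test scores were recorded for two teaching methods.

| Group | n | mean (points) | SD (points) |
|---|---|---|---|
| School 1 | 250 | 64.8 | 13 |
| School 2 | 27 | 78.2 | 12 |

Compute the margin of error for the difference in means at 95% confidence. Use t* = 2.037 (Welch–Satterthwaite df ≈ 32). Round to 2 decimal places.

4.99

Standard errors of each mean: 13/√250 = 0.8222 and 12/√27 = 2.3094.
SE(x̄₁ − x̄₂) = √(0.8222² + 2.3094²) = 2.4514 for independent samples with unequal variances.
With t* = 2.037, the margin is 2.037 × 2.4514 = 4.9935.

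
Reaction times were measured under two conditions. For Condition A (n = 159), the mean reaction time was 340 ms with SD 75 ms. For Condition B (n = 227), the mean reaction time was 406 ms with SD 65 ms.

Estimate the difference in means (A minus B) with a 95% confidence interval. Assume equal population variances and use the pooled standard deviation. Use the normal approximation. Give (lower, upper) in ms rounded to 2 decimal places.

Pooled variance s_p² = [158·75² + 226·65²] / (159+227−2) = 4801.0417, so s_p = 69.2895.
SE_diff = s_p·√(1/n₁ + 1/n₂) = 69.2895·√(1/159 + 1/227) = 7.1656.
z* = 1.960; margin = 1.960 × 7.1656 = 14.0446.
Difference = 340 − 406 = -66.0000.
-66.0000 ± 14.0446 → (-80.04, -51.96).

(-80.04, -51.96)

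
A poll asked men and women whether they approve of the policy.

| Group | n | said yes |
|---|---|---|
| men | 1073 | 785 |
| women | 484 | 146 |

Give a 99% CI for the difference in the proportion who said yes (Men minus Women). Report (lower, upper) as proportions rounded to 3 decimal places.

p̂₁ = 785/1073 = 0.7316 and p̂₂ = 146/484 = 0.3017.
SE₁ = √(p̂₁(1−p̂₁)/n₁) = √(0.7316·0.2684/1073) = 0.01353; SE₂ = √(0.3017·0.6983/484) = 0.02086.
Independent samples: SE of the difference = √(SE₁² + SE₂²) = √(0.0001830609 + 0.0004351396) = 0.02486.
z* for 99% confidence is 2.576, so the margin of error is 2.576 × 0.02486 = 0.06404.
Point estimate p̂₁ − p̂₂ = 0.7316 − 0.3017 = 0.4299.
0.4299 ± 0.06404 → (0.366, 0.494).

(0.366, 0.494)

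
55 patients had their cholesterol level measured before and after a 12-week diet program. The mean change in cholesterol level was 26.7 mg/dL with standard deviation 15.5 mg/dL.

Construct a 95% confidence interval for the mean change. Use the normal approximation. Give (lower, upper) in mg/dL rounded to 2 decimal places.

Paired design: SE = s_d/√n = 15.5/√55 = 2.0900.
z* = 1.960; margin of error = 1.960 × 2.0900 = 4.0964.
26.7 ± 4.0964 → (22.60, 30.80).

(22.60, 30.80)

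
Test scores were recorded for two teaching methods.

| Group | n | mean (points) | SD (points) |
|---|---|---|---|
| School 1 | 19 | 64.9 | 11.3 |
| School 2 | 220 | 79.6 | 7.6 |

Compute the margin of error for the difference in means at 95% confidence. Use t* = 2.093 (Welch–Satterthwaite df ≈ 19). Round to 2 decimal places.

5.53

Per-group SEs: s₁/√n₁ = 11.3/√19 = 2.5924, s₂/√n₂ = 7.6/√220 = 0.5124.
Unpooled SE of the difference: √(6.72053776 + 0.26255376) = 2.6426.
Margin of error = t* · SE = 2.093 × 2.6426 = 5.5310.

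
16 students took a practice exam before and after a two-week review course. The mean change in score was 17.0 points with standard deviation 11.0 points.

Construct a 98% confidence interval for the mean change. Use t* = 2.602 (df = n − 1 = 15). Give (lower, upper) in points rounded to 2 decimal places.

Paired design: SE = s_d/√n = 11.0/√16 = 2.7500.
t* = 2.602; margin of error = 2.602 × 2.7500 = 7.1555.
17.0 ± 7.1555 → (9.84, 24.16).

(9.84, 24.16)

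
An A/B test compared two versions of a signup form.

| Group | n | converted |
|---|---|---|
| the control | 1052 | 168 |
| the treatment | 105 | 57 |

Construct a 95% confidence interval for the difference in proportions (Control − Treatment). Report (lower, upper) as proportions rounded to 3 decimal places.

p̂₁ = 168/1052 = 0.1597 and p̂₂ = 57/105 = 0.5429.
SE₁ = √(p̂₁(1−p̂₁)/n₁) = √(0.1597·0.8403/1052) = 0.01129; SE₂ = √(0.5429·0.4571/105) = 0.04862.
Independent samples: SE of the difference = √(SE₁² + SE₂²) = √(0.0001274641 + 0.0023639044) = 0.04991.
z* for 95% confidence is 1.960, so the margin of error is 1.960 × 0.04991 = 0.09782.
Point estimate p̂₁ − p̂₂ = 0.1597 − 0.5429 = -0.3832.
-0.3832 ± 0.09782 → (-0.481, -0.285).

(-0.481, -0.285)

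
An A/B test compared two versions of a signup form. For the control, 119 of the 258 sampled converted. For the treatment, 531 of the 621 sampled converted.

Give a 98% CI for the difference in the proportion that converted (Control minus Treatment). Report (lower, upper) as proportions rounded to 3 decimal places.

(-0.473, -0.315)

Sample proportions: 119/258 = 0.4612, 531/621 = 0.8551.
Each SE is √(p̂(1−p̂)/n): √(0.4612·0.5388/258) = 0.03103 and √(0.8551·0.1449/621) = 0.01413.
SE(p̂₁ − p̂₂) = √(SE₁² + SE₂²) = √(0.0009628609 + 0.0001996569) = 0.03410, since the two samples are independent.
At 98% confidence z* = 2.326; margin = 2.326 × 0.03410 = 0.07932.
The difference is 0.4612 − 0.8551 = -0.3939, so the interval is -0.3939 ± 0.07932 = (-0.473, -0.315).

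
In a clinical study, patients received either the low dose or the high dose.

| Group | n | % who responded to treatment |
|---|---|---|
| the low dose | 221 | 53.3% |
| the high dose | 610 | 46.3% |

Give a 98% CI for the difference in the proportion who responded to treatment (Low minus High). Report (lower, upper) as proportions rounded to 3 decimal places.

(-0.021, 0.161)

The two standard errors are √(0.5330×0.4670/221) = 0.03356 and √(0.4630×0.5370/610) = 0.02019.
Because the samples are independent, SE_diff = √(0.03356² + 0.02019²) = 0.03917.
Using z* = 2.326 for 98%, ME = 2.326 × 0.03917 = 0.09111.
p̂₁ − p̂₂ = 0.0700; interval 0.0700 ± 0.09111 gives (-0.021, 0.161).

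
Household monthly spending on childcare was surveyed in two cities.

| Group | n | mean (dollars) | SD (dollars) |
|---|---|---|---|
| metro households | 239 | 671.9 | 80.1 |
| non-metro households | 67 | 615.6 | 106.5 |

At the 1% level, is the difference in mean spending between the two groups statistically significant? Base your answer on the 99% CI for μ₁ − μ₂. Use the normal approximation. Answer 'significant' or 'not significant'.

significant

SE₁ = s₁/√n₁ = 80.1/√239 = 5.1812; SE₂ = 106.5/√67 = 13.0110.
Independent samples, unequal variances: SE_diff = √(SE₁² + SE₂²) = √(26.84483344 + 169.286121) = 14.0047.
z* = 2.576, so margin of error = 2.576 × 14.0047 = 36.0761.
Difference in means = 671.9 − 615.6 = 56.3000.
56.3000 ± 36.0761 → (20.2239, 92.3761).
The interval (20.2239, 92.3761) does not contain 0, so the difference is significant.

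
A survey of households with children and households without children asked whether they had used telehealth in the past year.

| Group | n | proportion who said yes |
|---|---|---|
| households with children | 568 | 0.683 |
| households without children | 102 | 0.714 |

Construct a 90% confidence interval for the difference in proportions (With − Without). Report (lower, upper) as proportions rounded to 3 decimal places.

SE₁ = √(p̂₁(1−p̂₁)/n₁) = √(0.6830·0.3170/568) = 0.01952; SE₂ = √(0.7140·0.2860/102) = 0.04474.
Independent samples: SE of the difference = √(SE₁² + SE₂²) = √(0.0003810304 + 0.0020016676) = 0.04881.
z* for 90% confidence is 1.645, so the margin of error is 1.645 × 0.04881 = 0.08029.
Point estimate p̂₁ − p̂₂ = 0.6830 − 0.7140 = -0.0310.
-0.0310 ± 0.08029 → (-0.111, 0.049).

(-0.111, 0.049)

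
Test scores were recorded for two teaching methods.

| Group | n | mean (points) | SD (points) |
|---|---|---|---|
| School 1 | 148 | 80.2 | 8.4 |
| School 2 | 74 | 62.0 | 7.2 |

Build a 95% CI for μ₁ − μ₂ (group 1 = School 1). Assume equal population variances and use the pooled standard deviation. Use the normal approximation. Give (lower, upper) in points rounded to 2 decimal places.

(15.96, 20.44)

s_p = √[((n₁−1)s₁² + (n₂−1)s₂²)/(n₁+n₂−2)] = √[(147·8.4² + 73·7.2²)/220] = 8.0217.
SE = 8.0217·√(1/148 + 1/74) = 1.1421.
With z* = 1.960, margin = 1.960 × 1.1421 = 2.2385.
x̄₁ − x̄₂ = 80.2 − 62.0 = 18.2000; interval 18.2000 ± 2.2385 = (15.96, 20.44).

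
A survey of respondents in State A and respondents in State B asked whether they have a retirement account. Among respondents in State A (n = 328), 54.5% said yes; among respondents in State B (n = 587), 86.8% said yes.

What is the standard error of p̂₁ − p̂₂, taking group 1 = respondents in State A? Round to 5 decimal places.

0.03084

Each SE is √(p̂(1−p̂)/n): √(0.5450·0.4550/328) = 0.02750 and √(0.8680·0.1320/587) = 0.01397.
SE(p̂₁ − p̂₂) = √(SE₁² + SE₂²) = √(0.00075625 + 0.0001951609) = 0.03084, since the two samples are independent.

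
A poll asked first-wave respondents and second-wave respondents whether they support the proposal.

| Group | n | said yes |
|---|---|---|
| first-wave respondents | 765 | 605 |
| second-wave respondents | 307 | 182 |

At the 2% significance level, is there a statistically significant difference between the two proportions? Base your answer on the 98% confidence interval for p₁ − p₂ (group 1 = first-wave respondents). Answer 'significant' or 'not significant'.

significant

Sample proportions: 605/765 = 0.7908, 182/307 = 0.5928.
Each SE is √(p̂(1−p̂)/n): √(0.7908·0.2092/765) = 0.01471 and √(0.5928·0.4072/307) = 0.02804.
SE(p̂₁ − p̂₂) = √(SE₁² + SE₂²) = √(0.0002163841 + 0.0007862416) = 0.03166, since the two samples are independent.
At 98% confidence z* = 2.326; margin = 2.326 × 0.03166 = 0.07364.
The difference is 0.7908 − 0.5928 = 0.1980, so the interval is 0.1980 ± 0.07364 = (0.12436, 0.27164).
The interval (0.12436, 0.27164) does not contain 0, so the difference is significant.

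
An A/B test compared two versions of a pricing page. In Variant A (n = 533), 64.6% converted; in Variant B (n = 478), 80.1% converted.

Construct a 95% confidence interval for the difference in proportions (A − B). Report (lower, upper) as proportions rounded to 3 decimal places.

(-0.209, -0.101)

The two standard errors are √(0.6460×0.3540/533) = 0.02071 and √(0.8010×0.1990/478) = 0.01826.
Because the samples are independent, SE_diff = √(0.02071² + 0.01826²) = 0.02761.
Using z* = 1.960 for 95%, ME = 1.960 × 0.02761 = 0.05412.
p̂₁ − p̂₂ = -0.1550; interval -0.1550 ± 0.05412 gives (-0.209, -0.101).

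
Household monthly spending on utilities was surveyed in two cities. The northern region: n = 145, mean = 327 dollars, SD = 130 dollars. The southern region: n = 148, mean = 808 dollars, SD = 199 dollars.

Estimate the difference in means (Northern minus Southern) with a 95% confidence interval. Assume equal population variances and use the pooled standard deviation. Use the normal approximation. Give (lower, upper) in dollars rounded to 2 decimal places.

(-519.57, -442.43)

s_p = √[((n₁−1)s₁² + (n₂−1)s₂²)/(n₁+n₂−2)] = √[(144·130² + 147·199²)/291] = 168.4266.
SE = 168.4266·√(1/145 + 1/148) = 19.6802.
With z* = 1.960, margin = 1.960 × 19.6802 = 38.5732.
x̄₁ − x̄₂ = 327 − 808 = -481.0000; interval -481.0000 ± 38.5732 = (-519.57, -442.43).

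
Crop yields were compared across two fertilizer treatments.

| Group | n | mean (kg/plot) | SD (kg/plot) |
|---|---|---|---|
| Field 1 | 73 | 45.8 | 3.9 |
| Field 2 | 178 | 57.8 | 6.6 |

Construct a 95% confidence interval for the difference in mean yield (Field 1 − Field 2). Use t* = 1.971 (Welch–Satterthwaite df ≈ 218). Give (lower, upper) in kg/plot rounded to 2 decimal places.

Per-group SEs: s₁/√n₁ = 3.9/√73 = 0.4565, s₂/√n₂ = 6.6/√178 = 0.4947.
Unpooled SE of the difference: √(0.20839225 + 0.24472809) = 0.6731.
Margin of error = t* · SE = 1.971 × 0.6731 = 1.3267.
x̄₁ − x̄₂ = 45.8 − 57.8 = -12.0000.
CI: -12.0000 ± 1.3267 = (-13.33, -10.67).

(-13.33, -10.67)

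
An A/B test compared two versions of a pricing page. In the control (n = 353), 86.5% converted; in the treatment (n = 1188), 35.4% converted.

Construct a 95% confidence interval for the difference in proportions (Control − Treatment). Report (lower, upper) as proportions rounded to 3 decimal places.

(0.466, 0.556)

SE₁ = √(p̂₁(1−p̂₁)/n₁) = √(0.8650·0.1350/353) = 0.01819; SE₂ = √(0.3540·0.6460/1188) = 0.01387.
Independent samples: SE of the difference = √(SE₁² + SE₂²) = √(0.0003308761 + 0.0001923769) = 0.02287.
z* for 95% confidence is 1.960, so the margin of error is 1.960 × 0.02287 = 0.04483.
Point estimate p̂₁ − p̂₂ = 0.8650 − 0.3540 = 0.5110.
0.5110 ± 0.04483 → (0.466, 0.556).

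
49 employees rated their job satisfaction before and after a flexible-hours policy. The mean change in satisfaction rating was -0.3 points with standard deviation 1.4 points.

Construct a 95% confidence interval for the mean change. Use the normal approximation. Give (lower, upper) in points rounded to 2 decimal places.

Paired design: SE = s_d/√n = 1.4/√49 = 0.2000.
z* = 1.960; margin of error = 1.960 × 0.2000 = 0.3920.
-0.3 ± 0.3920 → (-0.69, 0.09).

(-0.69, 0.09)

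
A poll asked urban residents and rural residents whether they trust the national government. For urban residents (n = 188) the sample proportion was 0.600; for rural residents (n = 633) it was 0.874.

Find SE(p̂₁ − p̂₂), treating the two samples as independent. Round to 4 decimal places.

Each SE is √(p̂(1−p̂)/n): √(0.6000·0.4000/188) = 0.03573 and √(0.8740·0.1260/633) = 0.01319.
SE(p̂₁ − p̂₂) = √(SE₁² + SE₂²) = √(0.0012766329 + 0.0001739761) = 0.03809, since the two samples are independent.

0.0381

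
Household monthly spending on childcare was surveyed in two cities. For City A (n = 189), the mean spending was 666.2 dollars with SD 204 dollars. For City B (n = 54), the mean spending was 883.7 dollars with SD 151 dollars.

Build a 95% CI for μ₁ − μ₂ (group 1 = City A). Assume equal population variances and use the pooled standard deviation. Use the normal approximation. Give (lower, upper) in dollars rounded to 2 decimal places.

Pooled variance s_p² = [188·204² + 53·151²] / (189+54−2) = 37478.2614, so s_p = 193.5930.
SE_diff = s_p·√(1/n₁ + 1/n₂) = 193.5930·√(1/189 + 1/54) = 29.8720.
z* = 1.960; margin = 1.960 × 29.8720 = 58.5491.
Difference = 666.2 − 883.7 = -217.5000.
-217.5000 ± 58.5491 → (-276.05, -158.95).

(-276.05, -158.95)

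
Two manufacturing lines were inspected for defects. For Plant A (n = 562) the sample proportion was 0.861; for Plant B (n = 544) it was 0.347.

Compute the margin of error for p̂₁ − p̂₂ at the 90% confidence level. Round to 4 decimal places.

Each SE is √(p̂(1−p̂)/n): √(0.8610·0.1390/562) = 0.01459 and √(0.3470·0.6530/544) = 0.02041.
SE(p̂₁ − p̂₂) = √(SE₁² + SE₂²) = √(0.0002128681 + 0.0004165681) = 0.02509, since the two samples are independent.
At 90% confidence z* = 1.645; margin = 1.645 × 0.02509 = 0.04127.

0.0413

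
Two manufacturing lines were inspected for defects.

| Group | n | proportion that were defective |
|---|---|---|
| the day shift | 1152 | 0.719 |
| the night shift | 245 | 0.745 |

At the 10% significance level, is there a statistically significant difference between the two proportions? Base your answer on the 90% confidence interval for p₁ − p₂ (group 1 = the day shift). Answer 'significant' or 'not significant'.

not significant

The two standard errors are √(0.7190×0.2810/1152) = 0.01324 and √(0.7450×0.2550/245) = 0.02785.
Because the samples are independent, SE_diff = √(0.01324² + 0.02785²) = 0.03084.
Using z* = 1.645 for 90%, ME = 1.645 × 0.03084 = 0.05073.
p̂₁ − p̂₂ = -0.0260; interval -0.0260 ± 0.05073 gives (-0.07673, 0.02473).
The interval (-0.07673, 0.02473) contains 0, so the difference is not significant.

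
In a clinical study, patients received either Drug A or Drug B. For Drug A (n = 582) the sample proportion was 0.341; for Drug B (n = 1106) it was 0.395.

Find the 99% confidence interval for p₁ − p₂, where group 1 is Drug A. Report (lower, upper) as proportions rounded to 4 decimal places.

(-0.1172, 0.0092)

The two standard errors are √(0.3410×0.6590/582) = 0.01965 and √(0.3950×0.6050/1106) = 0.01470.
Because the samples are independent, SE_diff = √(0.01965² + 0.01470²) = 0.02454.
Using z* = 2.576 for 99%, ME = 2.576 × 0.02454 = 0.06322.
p̂₁ − p̂₂ = -0.0540; interval -0.0540 ± 0.06322 gives (-0.1172, 0.0092).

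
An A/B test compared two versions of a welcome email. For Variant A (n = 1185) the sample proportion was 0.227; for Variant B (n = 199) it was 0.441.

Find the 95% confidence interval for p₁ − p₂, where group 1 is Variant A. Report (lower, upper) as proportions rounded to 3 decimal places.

(-0.287, -0.141)

SE₁ = √(p̂₁(1−p̂₁)/n₁) = √(0.2270·0.7730/1185) = 0.01217; SE₂ = √(0.4410·0.5590/199) = 0.03520.
Independent samples: SE of the difference = √(SE₁² + SE₂²) = √(0.0001481089 + 0.00123904) = 0.03724.
z* for 95% confidence is 1.960, so the margin of error is 1.960 × 0.03724 = 0.07299.
Point estimate p̂₁ − p̂₂ = 0.2270 − 0.4410 = -0.2140.
-0.2140 ± 0.07299 → (-0.287, -0.141).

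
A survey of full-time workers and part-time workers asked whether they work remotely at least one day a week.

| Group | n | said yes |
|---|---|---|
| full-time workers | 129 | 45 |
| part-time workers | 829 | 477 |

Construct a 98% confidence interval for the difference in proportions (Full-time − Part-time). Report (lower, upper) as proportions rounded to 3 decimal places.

Sample proportions: 45/129 = 0.3488, 477/829 = 0.5754.
Each SE is √(p̂(1−p̂)/n): √(0.3488·0.6512/129) = 0.04196 and √(0.5754·0.4246/829) = 0.01717.
SE(p̂₁ − p̂₂) = √(SE₁² + SE₂²) = √(0.0017606416 + 0.0002948089) = 0.04534, since the two samples are independent.
At 98% confidence z* = 2.326; margin = 2.326 × 0.04534 = 0.10546.
The difference is 0.3488 − 0.5754 = -0.2266, so the interval is -0.2266 ± 0.10546 = (-0.332, -0.121).

(-0.332, -0.121)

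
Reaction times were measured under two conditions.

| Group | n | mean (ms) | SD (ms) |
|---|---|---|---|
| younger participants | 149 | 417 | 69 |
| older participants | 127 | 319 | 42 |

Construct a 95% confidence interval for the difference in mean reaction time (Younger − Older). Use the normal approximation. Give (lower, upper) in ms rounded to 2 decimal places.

SE₁ = s₁/√n₁ = 69/√149 = 5.6527; SE₂ = 42/√127 = 3.7269.
Independent samples, unequal variances: SE_diff = √(SE₁² + SE₂²) = √(31.95301729 + 13.88978361) = 6.7707.
z* = 1.960, so margin of error = 1.960 × 6.7707 = 13.2706.
Difference in means = 417 − 319 = 98.0000.
98.0000 ± 13.2706 → (84.73, 111.27).

(84.73, 111.27)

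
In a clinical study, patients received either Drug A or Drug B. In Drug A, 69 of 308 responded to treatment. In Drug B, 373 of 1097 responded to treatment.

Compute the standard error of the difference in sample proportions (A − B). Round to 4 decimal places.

0.0277

p̂₁ = 69/308 = 0.2240 and p̂₂ = 373/1097 = 0.3400.
SE₁ = √(p̂₁(1−p̂₁)/n₁) = √(0.2240·0.7760/308) = 0.02376; SE₂ = √(0.3400·0.6600/1097) = 0.01430.
Independent samples: SE of the difference = √(SE₁² + SE₂²) = √(0.0005645376 + 0.00020449) = 0.02773.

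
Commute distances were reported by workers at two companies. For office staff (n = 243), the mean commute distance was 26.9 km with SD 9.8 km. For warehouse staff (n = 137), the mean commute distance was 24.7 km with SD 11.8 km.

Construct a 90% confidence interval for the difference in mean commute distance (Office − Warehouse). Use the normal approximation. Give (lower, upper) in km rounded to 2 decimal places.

Standard errors of each mean: 9.8/√243 = 0.6287 and 11.8/√137 = 1.0081.
SE(x̄₁ − x̄₂) = √(0.6287² + 1.0081²) = 1.1881 for independent samples with unequal variances.
With z* = 1.645, the margin is 1.645 × 1.1881 = 1.9544.
x̄₁ − x̄₂ = 26.9 − 24.7 = 2.2000; the interval is 2.2000 ± 1.9544 = (0.25, 4.15).

(0.25, 4.15)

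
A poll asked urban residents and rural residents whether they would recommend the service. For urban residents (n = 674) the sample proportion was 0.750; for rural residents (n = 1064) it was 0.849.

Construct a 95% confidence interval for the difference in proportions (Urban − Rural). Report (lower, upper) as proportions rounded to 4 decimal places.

SE₁ = √(p̂₁(1−p̂₁)/n₁) = √(0.7500·0.2500/674) = 0.01668; SE₂ = √(0.8490·0.1510/1064) = 0.01098.
Independent samples: SE of the difference = √(SE₁² + SE₂²) = √(0.0002782224 + 0.0001205604) = 0.01997.
z* for 95% confidence is 1.960, so the margin of error is 1.960 × 0.01997 = 0.03914.
Point estimate p̂₁ − p̂₂ = 0.7500 − 0.8490 = -0.0990.
-0.0990 ± 0.03914 → (-0.1381, -0.0599).

(-0.1381, -0.0599)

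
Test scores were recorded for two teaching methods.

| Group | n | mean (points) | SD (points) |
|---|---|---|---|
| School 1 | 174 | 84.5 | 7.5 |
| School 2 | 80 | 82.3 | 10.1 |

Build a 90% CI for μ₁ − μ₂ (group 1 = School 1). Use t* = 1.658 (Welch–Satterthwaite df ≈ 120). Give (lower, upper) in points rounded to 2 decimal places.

SE₁ = s₁/√n₁ = 7.5/√174 = 0.5686; SE₂ = 10.1/√80 = 1.1292.
Independent samples, unequal variances: SE_diff = √(SE₁² + SE₂²) = √(0.32330596 + 1.27509264) = 1.2643.
t* = 1.658, so margin of error = 1.658 × 1.2643 = 2.0962.
Difference in means = 84.5 − 82.3 = 2.2000.
2.2000 ± 2.0962 → (0.10, 4.30).

(0.10, 4.30)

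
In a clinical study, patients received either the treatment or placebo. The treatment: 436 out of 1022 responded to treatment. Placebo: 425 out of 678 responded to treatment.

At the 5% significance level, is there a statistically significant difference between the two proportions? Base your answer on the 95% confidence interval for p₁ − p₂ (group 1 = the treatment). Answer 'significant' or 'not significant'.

significant

First, p̂₁ = 436/1022 = 0.4266; p̂₂ = 425/678 = 0.6268.
The two standard errors are √(0.4266×0.5734/1022) = 0.01547 and √(0.6268×0.3732/678) = 0.01857.
Because the samples are independent, SE_diff = √(0.01547² + 0.01857²) = 0.02417.
Using z* = 1.960 for 95%, ME = 1.960 × 0.02417 = 0.04737.
p̂₁ − p̂₂ = -0.2002; interval -0.2002 ± 0.04737 gives (-0.24757, -0.15283).
The interval (-0.24757, -0.15283) does not contain 0, so the difference is significant.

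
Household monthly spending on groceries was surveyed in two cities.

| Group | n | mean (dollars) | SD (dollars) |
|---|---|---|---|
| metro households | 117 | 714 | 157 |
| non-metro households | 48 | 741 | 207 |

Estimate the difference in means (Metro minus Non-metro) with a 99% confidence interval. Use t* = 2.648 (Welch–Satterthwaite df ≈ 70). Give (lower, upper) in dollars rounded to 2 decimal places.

Per-group SEs: s₁/√n₁ = 157/√117 = 14.5147, s₂/√n₂ = 207/√48 = 29.8779.
Unpooled SE of the difference: √(210.67651609 + 892.68890841) = 33.2169.
Margin of error = t* · SE = 2.648 × 33.2169 = 87.9584.
x̄₁ − x̄₂ = 714 − 741 = -27.0000.
CI: -27.0000 ± 87.9584 = (-114.96, 60.96).

(-114.96, 60.96)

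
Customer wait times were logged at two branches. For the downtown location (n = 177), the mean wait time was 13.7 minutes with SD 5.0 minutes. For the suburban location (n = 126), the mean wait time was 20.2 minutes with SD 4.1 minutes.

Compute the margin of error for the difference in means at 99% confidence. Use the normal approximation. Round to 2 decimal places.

1.35

Per-group SEs: s₁/√n₁ = 5.0/√177 = 0.3758, s₂/√n₂ = 4.1/√126 = 0.3653.
Unpooled SE of the difference: √(0.14122564 + 0.13344409) = 0.5241.
Margin of error = z* · SE = 2.576 × 0.5241 = 1.3501.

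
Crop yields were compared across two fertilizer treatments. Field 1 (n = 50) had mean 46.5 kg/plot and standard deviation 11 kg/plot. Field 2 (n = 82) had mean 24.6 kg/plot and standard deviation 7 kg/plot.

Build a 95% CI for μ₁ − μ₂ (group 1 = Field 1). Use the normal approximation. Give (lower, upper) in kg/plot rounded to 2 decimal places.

Standard errors of each mean: 11/√50 = 1.5556 and 7/√82 = 0.7730.
SE(x̄₁ − x̄₂) = √(1.5556² + 0.7730²) = 1.7371 for independent samples with unequal variances.
With z* = 1.960, the margin is 1.960 × 1.7371 = 3.4047.
x̄₁ − x̄₂ = 46.5 − 24.6 = 21.9000; the interval is 21.9000 ± 3.4047 = (18.50, 25.30).

(18.50, 25.30)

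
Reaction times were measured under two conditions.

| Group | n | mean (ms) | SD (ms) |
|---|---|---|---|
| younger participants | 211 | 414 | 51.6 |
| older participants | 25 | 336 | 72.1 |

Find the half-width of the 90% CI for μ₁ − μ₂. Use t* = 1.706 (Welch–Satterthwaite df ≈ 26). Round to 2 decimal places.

Per-group SEs: s₁/√n₁ = 51.6/√211 = 3.5523, s₂/√n₂ = 72.1/√25 = 14.4200.
Unpooled SE of the difference: √(12.61883529 + 207.9364) = 14.8511.
Margin of error = t* · SE = 1.706 × 14.8511 = 25.3360.

25.34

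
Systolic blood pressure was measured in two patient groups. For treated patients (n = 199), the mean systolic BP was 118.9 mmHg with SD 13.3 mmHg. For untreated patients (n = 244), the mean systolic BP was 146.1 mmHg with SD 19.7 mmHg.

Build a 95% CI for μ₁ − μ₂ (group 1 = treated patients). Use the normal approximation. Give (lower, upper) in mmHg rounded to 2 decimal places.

(-30.29, -24.11)

SE₁ = s₁/√n₁ = 13.3/√199 = 0.9428; SE₂ = 19.7/√244 = 1.2612.
Independent samples, unequal variances: SE_diff = √(SE₁² + SE₂²) = √(0.88887184 + 1.59062544) = 1.5746.
z* = 1.960, so margin of error = 1.960 × 1.5746 = 3.0862.
Difference in means = 118.9 − 146.1 = -27.2000.
-27.2000 ± 3.0862 → (-30.29, -24.11).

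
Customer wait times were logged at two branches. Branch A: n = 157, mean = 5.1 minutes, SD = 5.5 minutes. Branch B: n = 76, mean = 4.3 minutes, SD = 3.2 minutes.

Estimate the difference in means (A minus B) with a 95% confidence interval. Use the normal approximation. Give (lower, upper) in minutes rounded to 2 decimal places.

(-0.32, 1.92)

SE₁ = s₁/√n₁ = 5.5/√157 = 0.4389; SE₂ = 3.2/√76 = 0.3671.
Independent samples, unequal variances: SE_diff = √(SE₁² + SE₂²) = √(0.19263321 + 0.13476241) = 0.5722.
z* = 1.960, so margin of error = 1.960 × 0.5722 = 1.1215.
Difference in means = 5.1 − 4.3 = 0.8000.
0.8000 ± 1.1215 → (-0.32, 1.92).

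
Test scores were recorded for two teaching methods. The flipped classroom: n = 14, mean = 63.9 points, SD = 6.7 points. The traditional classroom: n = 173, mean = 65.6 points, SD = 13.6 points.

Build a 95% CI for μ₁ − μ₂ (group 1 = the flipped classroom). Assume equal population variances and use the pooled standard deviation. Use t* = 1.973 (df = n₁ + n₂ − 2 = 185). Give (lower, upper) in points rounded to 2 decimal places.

(-8.95, 5.55)

Pooled variance s_p² = [13·6.7² + 172·13.6²] / (14+173−2) = 175.1172, so s_p = 13.2332.
SE_diff = s_p·√(1/n₁ + 1/n₂) = 13.2332·√(1/14 + 1/173) = 3.6770.
t* = 1.973; margin = 1.973 × 3.6770 = 7.2547.
Difference = 63.9 − 65.6 = -1.7000.
-1.7000 ± 7.2547 → (-8.95, 5.55).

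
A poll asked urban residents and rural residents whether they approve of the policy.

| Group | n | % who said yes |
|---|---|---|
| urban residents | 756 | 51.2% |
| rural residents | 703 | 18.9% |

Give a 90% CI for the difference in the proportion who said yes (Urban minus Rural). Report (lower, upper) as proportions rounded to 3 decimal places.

Each SE is √(p̂(1−p̂)/n): √(0.5120·0.4880/756) = 0.01818 and √(0.1890·0.8110/703) = 0.01477.
SE(p̂₁ − p̂₂) = √(SE₁² + SE₂²) = √(0.0003305124 + 0.0002181529) = 0.02342, since the two samples are independent.
At 90% confidence z* = 1.645; margin = 1.645 × 0.02342 = 0.03853.
The difference is 0.5120 − 0.1890 = 0.3230, so the interval is 0.3230 ± 0.03853 = (0.284, 0.362).

(0.284, 0.362)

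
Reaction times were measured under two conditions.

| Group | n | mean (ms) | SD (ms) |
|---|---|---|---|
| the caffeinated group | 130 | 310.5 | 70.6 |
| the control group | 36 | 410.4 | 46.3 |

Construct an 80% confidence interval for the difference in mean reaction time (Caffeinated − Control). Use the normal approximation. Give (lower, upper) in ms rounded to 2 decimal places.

(-112.58, -87.22)

SE₁ = s₁/√n₁ = 70.6/√130 = 6.1920; SE₂ = 46.3/√36 = 7.7167.
Independent samples, unequal variances: SE_diff = √(SE₁² + SE₂²) = √(38.340864 + 59.54745889) = 9.8939.
z* = 1.282, so margin of error = 1.282 × 9.8939 = 12.6840.
Difference in means = 310.5 − 410.4 = -99.9000.
-99.9000 ± 12.6840 → (-112.58, -87.22).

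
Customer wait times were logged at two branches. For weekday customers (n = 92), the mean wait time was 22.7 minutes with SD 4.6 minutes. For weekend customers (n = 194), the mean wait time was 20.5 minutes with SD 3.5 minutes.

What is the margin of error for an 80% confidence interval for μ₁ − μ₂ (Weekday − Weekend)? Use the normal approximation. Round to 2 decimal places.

SE₁ = s₁/√n₁ = 4.6/√92 = 0.4796; SE₂ = 3.5/√194 = 0.2513.
Independent samples, unequal variances: SE_diff = √(SE₁² + SE₂²) = √(0.23001616 + 0.06315169) = 0.5414.
z* = 1.282, so margin of error = 1.282 × 0.5414 = 0.6941.

0.69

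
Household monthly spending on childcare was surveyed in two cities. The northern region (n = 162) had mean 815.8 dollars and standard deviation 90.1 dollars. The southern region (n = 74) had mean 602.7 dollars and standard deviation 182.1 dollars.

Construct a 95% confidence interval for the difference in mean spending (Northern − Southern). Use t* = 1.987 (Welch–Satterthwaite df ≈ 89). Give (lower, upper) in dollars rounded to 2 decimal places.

(168.75, 257.45)

SE₁ = s₁/√n₁ = 90.1/√162 = 7.0789; SE₂ = 182.1/√74 = 21.1687.
Independent samples, unequal variances: SE_diff = √(SE₁² + SE₂²) = √(50.11082521 + 448.11385969) = 22.3209.
t* = 1.987, so margin of error = 1.987 × 22.3209 = 44.3516.
Difference in means = 815.8 − 602.7 = 213.1000.
213.1000 ± 44.3516 → (168.75, 257.45).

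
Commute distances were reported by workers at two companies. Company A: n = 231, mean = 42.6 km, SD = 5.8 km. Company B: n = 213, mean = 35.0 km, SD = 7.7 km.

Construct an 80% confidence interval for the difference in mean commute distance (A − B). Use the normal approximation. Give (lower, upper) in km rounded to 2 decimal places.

SE₁ = s₁/√n₁ = 5.8/√231 = 0.3816; SE₂ = 7.7/√213 = 0.5276.
Independent samples, unequal variances: SE_diff = √(SE₁² + SE₂²) = √(0.14561856 + 0.27836176) = 0.6511.
z* = 1.282, so margin of error = 1.282 × 0.6511 = 0.8347.
Difference in means = 42.6 − 35.0 = 7.6000.
7.6000 ± 0.8347 → (6.77, 8.43).

(6.77, 8.43)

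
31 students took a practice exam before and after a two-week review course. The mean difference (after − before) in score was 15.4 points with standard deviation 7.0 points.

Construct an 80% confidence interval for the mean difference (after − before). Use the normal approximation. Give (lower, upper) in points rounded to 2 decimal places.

(13.79, 17.01)

This is a matched-pairs design, so SE = s_d/√n = 7.0/√31 = 1.2572.
Margin = 1.282 × 1.2572 = 1.6117; the interval is 15.4 ± 1.6117 = (13.79, 17.01).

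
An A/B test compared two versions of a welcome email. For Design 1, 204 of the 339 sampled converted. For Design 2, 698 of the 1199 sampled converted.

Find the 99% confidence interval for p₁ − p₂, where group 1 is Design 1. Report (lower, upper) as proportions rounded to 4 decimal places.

(-0.0581, 0.0973)

Sample proportions: 204/339 = 0.6018, 698/1199 = 0.5822.
Each SE is √(p̂(1−p̂)/n): √(0.6018·0.3982/339) = 0.02659 and √(0.5822·0.4178/1199) = 0.01424.
SE(p̂₁ − p̂₂) = √(SE₁² + SE₂²) = √(0.0007070281 + 0.0002027776) = 0.03016, since the two samples are independent.
At 99% confidence z* = 2.576; margin = 2.576 × 0.03016 = 0.07769.
The difference is 0.6018 − 0.5822 = 0.0196, so the interval is 0.0196 ± 0.07769 = (-0.0581, 0.0973).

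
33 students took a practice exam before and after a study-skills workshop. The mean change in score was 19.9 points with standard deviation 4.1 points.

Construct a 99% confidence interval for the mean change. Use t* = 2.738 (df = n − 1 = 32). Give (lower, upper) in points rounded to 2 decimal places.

This is a matched-pairs design, so SE = s_d/√n = 4.1/√33 = 0.7137.
Margin = 2.738 × 0.7137 = 1.9541; the interval is 19.9 ± 1.9541 = (17.95, 21.85).

(17.95, 21.85)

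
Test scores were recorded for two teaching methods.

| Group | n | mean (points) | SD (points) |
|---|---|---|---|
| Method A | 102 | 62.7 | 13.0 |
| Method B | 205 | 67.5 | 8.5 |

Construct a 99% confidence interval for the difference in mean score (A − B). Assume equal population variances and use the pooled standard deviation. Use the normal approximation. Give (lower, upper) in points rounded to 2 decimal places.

(-7.99, -1.61)

Pooled variance s_p² = [101·13.0² + 204·8.5²] / (102+205−2) = 104.2885, so s_p = 10.2122.
SE_diff = s_p·√(1/n₁ + 1/n₂) = 10.2122·√(1/102 + 1/205) = 1.2374.
z* = 2.576; margin = 2.576 × 1.2374 = 3.1875.
Difference = 62.7 − 67.5 = -4.8000.
-4.8000 ± 3.1875 → (-7.99, -1.61).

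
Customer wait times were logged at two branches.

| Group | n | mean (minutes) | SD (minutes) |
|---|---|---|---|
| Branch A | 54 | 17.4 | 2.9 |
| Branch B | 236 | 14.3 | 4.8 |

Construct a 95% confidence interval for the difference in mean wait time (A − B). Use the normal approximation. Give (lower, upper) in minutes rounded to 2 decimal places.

(2.11, 4.09)

SE₁ = s₁/√n₁ = 2.9/√54 = 0.3946; SE₂ = 4.8/√236 = 0.3125.
Independent samples, unequal variances: SE_diff = √(SE₁² + SE₂²) = √(0.15570916 + 0.09765625) = 0.5034.
z* = 1.960, so margin of error = 1.960 × 0.5034 = 0.9867.
Difference in means = 17.4 − 14.3 = 3.1000.
3.1000 ± 0.9867 → (2.11, 4.09).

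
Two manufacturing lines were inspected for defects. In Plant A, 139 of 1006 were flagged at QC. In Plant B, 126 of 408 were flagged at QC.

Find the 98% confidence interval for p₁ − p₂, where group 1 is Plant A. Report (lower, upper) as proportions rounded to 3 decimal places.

Sample proportions: 139/1006 = 0.1382, 126/408 = 0.3088.
Each SE is √(p̂(1−p̂)/n): √(0.1382·0.8618/1006) = 0.01088 and √(0.3088·0.6912/408) = 0.02287.
SE(p̂₁ − p̂₂) = √(SE₁² + SE₂²) = √(0.0001183744 + 0.0005230369) = 0.02533, since the two samples are independent.
At 98% confidence z* = 2.326; margin = 2.326 × 0.02533 = 0.05892.
The difference is 0.1382 − 0.3088 = -0.1706, so the interval is -0.1706 ± 0.05892 = (-0.230, -0.112).

(-0.230, -0.112)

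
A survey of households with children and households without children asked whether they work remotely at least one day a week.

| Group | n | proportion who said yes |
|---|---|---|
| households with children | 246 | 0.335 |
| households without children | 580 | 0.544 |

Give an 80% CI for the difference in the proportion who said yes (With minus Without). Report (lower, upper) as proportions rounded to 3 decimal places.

SE₁ = √(p̂₁(1−p̂₁)/n₁) = √(0.3350·0.6650/246) = 0.03009; SE₂ = √(0.5440·0.4560/580) = 0.02068.
Independent samples: SE of the difference = √(SE₁² + SE₂²) = √(0.0009054081 + 0.0004276624) = 0.03651.
z* for 80% confidence is 1.282, so the margin of error is 1.282 × 0.03651 = 0.04681.
Point estimate p̂₁ − p̂₂ = 0.3350 − 0.5440 = -0.2090.
-0.2090 ± 0.04681 → (-0.256, -0.162).

(-0.256, -0.162)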